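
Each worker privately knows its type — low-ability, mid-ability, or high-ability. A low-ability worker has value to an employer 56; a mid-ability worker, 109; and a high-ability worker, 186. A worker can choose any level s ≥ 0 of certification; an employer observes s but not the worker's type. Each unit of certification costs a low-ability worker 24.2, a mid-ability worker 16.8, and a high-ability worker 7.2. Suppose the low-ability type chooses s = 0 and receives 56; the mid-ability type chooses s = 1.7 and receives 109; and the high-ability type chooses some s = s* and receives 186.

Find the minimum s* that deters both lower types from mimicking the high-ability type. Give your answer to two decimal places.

Low-ability type (on-path payoff 56) won't mimic when 56 ≥ 186 − 24.2·s*, i.e. s* ≥ 5.37.
Mid-ability type (on-path payoff 109 − 16.8×1.7 = 80.44) won't mimic when 80.44 ≥ 186 − 16.8·s*, i.e. s* ≥ 6.28.
Both must hold, so s* = max(5.37, 6.28) = 6.28. The mid-ability type's constraint binds.

6.28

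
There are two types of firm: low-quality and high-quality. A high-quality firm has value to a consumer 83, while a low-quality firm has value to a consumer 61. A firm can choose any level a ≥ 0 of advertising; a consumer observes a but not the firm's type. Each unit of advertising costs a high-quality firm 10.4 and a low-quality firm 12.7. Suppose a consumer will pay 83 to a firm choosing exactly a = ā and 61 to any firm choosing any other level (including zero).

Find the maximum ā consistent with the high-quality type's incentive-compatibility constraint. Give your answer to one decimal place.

2.1

Choosing ā yields the high-quality type 83 − 10.4·ā; choosing zero yields 61.
The high-quality type is indifferent at 83 − 10.4·ā = 61, i.e. ā = (83 − 61) / 10.4 ≈ 2.1.
For any ā above 2.1 the high-quality type would rather pool at zero, so separation collapses.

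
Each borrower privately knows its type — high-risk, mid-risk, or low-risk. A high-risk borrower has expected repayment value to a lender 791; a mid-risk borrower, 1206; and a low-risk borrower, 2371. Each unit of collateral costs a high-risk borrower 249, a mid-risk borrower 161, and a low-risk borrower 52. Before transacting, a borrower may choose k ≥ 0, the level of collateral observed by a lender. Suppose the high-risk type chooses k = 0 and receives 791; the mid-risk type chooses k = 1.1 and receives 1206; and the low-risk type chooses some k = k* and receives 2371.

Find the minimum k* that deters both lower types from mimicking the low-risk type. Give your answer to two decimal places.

8.34

Mid-risk type (on-path payoff 1206 − 161×1.1 = 1028.9) won't mimic when 1028.9 ≥ 2371 − 161·k*, i.e. k* ≥ 8.34.
High-risk type (on-path payoff 791) won't mimic when 791 ≥ 2371 − 249·k*, i.e. k* ≥ 6.35.
Both must hold, so k* = max(6.35, 8.34) = 8.34. The mid-risk type's constraint binds.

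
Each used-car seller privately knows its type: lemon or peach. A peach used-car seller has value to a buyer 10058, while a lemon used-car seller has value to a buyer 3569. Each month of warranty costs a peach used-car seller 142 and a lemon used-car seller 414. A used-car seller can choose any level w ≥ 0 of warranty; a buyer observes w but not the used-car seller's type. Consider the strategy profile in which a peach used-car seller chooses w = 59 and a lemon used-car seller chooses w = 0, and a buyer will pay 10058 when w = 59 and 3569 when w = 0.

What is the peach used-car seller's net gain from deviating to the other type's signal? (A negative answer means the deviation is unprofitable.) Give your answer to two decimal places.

Playing w = 59 the peach used-car seller receives 10058 − 142 × 59 = 1680.
Deviating to w = 0 yields 3569 instead.
Gain from deviating: 3569 − 1680 = 1889.00.
The gain is positive, so the peach type's incentive-compatibility constraint is violated — this profile is not a separating equilibrium.

1889.00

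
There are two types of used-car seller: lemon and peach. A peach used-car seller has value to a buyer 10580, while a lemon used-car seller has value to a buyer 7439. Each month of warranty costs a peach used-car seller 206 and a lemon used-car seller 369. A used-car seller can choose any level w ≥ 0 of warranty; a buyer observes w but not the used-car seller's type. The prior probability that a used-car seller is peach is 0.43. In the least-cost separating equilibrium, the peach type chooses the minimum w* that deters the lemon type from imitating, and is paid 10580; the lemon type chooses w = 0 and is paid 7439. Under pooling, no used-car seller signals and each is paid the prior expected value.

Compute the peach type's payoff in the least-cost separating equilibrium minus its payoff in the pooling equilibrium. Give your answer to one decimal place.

36.9

Least-cost separating signal: w* solves 7439 = 10580 − 369·w*, so w* = (10580 − 7439)/369 ≈ 8.5122.
Peach type's separating payoff: 10580 − 206 × w* = 10580 − 206 × (10580 − 7439)/369 = 10580 − 647046/369 ≈ 8826.488.
Pooling payoff: 0.43 × 10580 + 0.57 × 7439 = 8789.63.
Difference: 8826.488 − 8789.63 = 36.858, i.e. 36.9 to one decimal place.
The peach type prefers to separate.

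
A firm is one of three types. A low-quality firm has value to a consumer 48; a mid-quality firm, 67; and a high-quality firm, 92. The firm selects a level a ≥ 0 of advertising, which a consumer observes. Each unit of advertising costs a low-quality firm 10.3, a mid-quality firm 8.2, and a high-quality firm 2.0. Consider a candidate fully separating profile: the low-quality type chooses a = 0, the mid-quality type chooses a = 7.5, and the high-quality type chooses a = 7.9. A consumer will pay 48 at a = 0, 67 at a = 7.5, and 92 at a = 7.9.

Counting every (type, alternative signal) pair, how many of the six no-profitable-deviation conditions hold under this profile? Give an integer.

4

Low-quality (own payoff 48): to a=7.5 gives 67 − 10.3×7.5 = -10.25 → no gain ✓; to a=7.9 gives 92 − 10.3×7.9 = 10.63 → no gain ✓.
Mid-quality (own payoff 67 − 8.2×7.5 = 5.5): to a=0 gives 48 → profitable ✗; to a=7.9 gives 92 − 8.2×7.9 = 27.22 → profitable ✗.
High-quality (own payoff 92 − 2.0×7.9 = 76.2): to a=0 gives 48 → no gain ✓; to a=7.5 gives 67 − 2.0×7.5 = 52 → no gain ✓.
4 of the 6 constraints hold; not an equilibrium.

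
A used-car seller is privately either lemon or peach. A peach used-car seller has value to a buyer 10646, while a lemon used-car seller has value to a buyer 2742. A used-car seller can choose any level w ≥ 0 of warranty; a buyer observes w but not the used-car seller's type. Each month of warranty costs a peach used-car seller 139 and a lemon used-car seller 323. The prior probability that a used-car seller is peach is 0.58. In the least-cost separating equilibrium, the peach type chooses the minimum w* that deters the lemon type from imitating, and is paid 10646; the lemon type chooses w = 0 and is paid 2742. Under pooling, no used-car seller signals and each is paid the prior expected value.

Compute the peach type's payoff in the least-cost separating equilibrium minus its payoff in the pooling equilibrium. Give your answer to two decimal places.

-81.73

Least-cost separating signal: w* solves 2742 = 10646 − 323·w*, so w* = (10646 − 2742)/323 ≈ 24.4706.
Peach type's separating payoff: 10646 − 139 × w* = 10646 − 139 × (10646 − 2742)/323 = 10646 − 1098656/323 ≈ 7244.5882.
Pooling payoff: 0.58 × 10646 + 0.42 × 2742 = 7326.32.
Difference: 7244.5882 − 7326.32 = -81.7318, i.e. -81.73 to two decimal places.
The peach type would prefer the pooling outcome.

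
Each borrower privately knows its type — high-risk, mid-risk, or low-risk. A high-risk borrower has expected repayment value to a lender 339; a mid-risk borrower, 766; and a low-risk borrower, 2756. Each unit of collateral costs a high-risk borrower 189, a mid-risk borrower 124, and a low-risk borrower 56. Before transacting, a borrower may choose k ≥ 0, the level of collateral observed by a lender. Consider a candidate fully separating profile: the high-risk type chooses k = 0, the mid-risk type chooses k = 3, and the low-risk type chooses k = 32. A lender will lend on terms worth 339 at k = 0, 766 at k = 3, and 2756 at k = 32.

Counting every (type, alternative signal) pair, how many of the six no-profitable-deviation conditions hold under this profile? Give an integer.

High-risk (own payoff 339): to k=3 gives 766 − 189×3 = 199 → no gain ✓; to k=32 gives 2756 − 189×32 = -3292 → no gain ✓.
Low-risk (own payoff 2756 − 56×32 = 964): to k=0 gives 339 → no gain ✓; to k=3 gives 766 − 56×3 = 598 → no gain ✓.
Mid-risk (own payoff 766 − 124×3 = 394): to k=0 gives 339 → no gain ✓; to k=32 gives 2756 − 124×32 = -1212 → no gain ✓.
6 of the 6 constraints hold; this profile is a separating equilibrium.

6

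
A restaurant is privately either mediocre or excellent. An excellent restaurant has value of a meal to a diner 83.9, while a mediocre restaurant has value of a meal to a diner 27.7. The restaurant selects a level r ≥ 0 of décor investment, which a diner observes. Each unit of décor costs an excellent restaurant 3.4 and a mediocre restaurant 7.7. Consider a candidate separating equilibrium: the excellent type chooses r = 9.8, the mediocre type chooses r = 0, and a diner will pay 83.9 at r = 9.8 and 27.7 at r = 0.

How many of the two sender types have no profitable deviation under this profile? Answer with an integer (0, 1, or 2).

Excellent type: signal → 83.9 − 3.4 × 9.8 = 50.58; deviate to 0 → 27.7. IC holds (50.58 ≥ 27.7).
Mediocre type: stay at 0 → 27.7; mimic → 83.9 − 7.7 × 9.8 = 8.44. IC holds (27.7 ≥ 8.44).
2 of 2 constraints hold, so this is a separating equilibrium.

2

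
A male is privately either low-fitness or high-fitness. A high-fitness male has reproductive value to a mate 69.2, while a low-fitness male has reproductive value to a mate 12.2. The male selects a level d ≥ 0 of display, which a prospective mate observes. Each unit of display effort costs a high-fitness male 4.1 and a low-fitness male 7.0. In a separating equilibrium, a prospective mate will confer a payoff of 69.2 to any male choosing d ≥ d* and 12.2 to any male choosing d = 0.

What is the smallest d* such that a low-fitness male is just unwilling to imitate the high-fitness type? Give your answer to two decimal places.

8.14

A low-fitness male choosing d = 0 receives 12.2.
Imitating at d* instead would pay 69.2 at cost 7.0·d*, netting 69.2 − 7.0·d*.
Indifference: 12.2 = 69.2 − 7.0·d*, so d* = (69.2 − 12.2) / 7.0 ≈ 8.14.
At d* the low-fitness type's incentive constraint just binds; the high-fitness type strictly prefers d* since its per-unit cost is lower.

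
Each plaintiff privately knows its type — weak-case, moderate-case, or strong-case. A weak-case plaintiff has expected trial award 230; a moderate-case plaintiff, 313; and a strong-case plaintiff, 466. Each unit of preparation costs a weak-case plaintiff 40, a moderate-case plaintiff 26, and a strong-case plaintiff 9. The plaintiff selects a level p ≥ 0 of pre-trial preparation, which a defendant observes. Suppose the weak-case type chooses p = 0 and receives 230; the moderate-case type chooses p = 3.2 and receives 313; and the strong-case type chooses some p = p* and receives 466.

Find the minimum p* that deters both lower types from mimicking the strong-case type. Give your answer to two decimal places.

9.08

Weak-case type (on-path payoff 230) won't mimic when 230 ≥ 466 − 40·p*, i.e. p* ≥ 5.90.
Moderate-case type (on-path payoff 313 − 26×3.2 = 229.8) won't mimic when 229.8 ≥ 466 − 26·p*, i.e. p* ≥ 9.08.
Both must hold, so p* = max(5.90, 9.08) = 9.08. The moderate-case type's constraint binds.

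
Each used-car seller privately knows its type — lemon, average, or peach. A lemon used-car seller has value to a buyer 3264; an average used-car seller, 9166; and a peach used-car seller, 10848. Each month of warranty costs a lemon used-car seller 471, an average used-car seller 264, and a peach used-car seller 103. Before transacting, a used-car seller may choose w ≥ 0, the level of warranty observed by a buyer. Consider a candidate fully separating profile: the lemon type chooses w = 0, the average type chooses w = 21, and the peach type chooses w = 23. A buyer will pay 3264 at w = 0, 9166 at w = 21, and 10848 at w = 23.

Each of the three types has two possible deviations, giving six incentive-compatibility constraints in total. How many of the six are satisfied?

Lemon (own payoff 3264): to w=21 gives 9166 − 471×21 = -725 → no gain ✓; to w=23 gives 10848 − 471×23 = 15 → no gain ✓.
Average (own payoff 9166 − 264×21 = 3622): to w=0 gives 3264 → no gain ✓; to w=23 gives 10848 − 264×23 = 4776 → profitable ✗.
Peach (own payoff 10848 − 103×23 = 8479): to w=0 gives 3264 → no gain ✓; to w=21 gives 9166 − 103×21 = 7003 → no gain ✓.
5 of the 6 constraints hold; not an equilibrium.

5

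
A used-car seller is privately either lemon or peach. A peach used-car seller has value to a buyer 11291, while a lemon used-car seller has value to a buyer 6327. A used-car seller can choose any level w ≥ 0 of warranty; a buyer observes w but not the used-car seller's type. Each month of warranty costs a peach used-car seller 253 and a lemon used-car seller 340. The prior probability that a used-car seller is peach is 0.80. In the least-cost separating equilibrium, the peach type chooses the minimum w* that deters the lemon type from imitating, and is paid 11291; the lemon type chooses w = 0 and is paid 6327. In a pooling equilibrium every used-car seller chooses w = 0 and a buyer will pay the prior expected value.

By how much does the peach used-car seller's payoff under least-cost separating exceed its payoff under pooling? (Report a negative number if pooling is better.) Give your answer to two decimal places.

Least-cost separating signal: w* solves 6327 = 11291 − 340·w*, so w* = (11291 − 6327)/340 = 14.6.
Peach type's separating payoff: 11291 − 253 × w* = 11291 − 253 × (11291 − 6327)/340 = 11291 − 1255892/340 = 7597.2.
Pooling payoff: 0.80 × 11291 + 0.20 × 6327 = 10298.2.
Difference: 7597.2 − 10298.2 = -2701.00.
The peach type would prefer the pooling outcome.

-2701.00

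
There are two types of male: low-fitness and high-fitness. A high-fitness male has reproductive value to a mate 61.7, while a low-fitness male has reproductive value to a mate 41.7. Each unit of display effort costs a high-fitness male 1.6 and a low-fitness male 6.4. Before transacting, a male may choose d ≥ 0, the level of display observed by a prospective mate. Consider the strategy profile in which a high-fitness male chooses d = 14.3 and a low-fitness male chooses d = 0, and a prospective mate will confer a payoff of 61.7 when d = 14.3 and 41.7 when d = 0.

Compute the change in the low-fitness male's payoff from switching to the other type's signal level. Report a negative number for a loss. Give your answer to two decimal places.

Playing d = 0 the low-fitness male receives 41.7.
Deviating to d = 14.3 brings payment 61.7 at cost 6.4 × 14.3 = 91.52, netting -29.82.
Gain from deviating: -29.82 − 41.7 = -71.52.
The gain is negative, so the low-fitness type's incentive-compatibility constraint is satisfied.

-71.52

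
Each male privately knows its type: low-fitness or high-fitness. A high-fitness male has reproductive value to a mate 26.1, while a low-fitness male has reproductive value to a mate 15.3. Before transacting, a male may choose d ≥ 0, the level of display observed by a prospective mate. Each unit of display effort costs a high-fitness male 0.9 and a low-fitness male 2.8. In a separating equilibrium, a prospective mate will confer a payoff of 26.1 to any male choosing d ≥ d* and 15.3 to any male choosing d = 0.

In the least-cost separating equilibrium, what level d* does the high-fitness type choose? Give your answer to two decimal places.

3.86

A low-fitness male choosing d = 0 receives 15.3.
Imitating at d* instead would pay 26.1 at cost 2.8·d*, netting 26.1 − 2.8·d*.
Indifference: 15.3 = 26.1 − 2.8·d*, so d* = (26.1 − 15.3) / 2.8 ≈ 3.86.
At d* the low-fitness type's incentive constraint just binds; the high-fitness type strictly prefers d* since its per-unit cost is lower.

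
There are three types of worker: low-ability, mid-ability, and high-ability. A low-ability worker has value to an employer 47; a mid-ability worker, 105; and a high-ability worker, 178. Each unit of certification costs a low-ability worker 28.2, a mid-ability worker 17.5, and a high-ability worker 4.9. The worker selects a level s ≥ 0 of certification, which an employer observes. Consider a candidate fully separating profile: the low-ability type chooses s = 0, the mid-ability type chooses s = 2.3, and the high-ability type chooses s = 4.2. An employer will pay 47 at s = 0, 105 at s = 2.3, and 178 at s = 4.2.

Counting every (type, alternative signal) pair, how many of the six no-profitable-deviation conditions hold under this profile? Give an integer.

Mid-ability (own payoff 105 − 17.5×2.3 = 64.75): to s=0 gives 47 → no gain ✓; to s=4.2 gives 178 − 17.5×4.2 = 104.5 → profitable ✗.
Low-ability (own payoff 47): to s=2.3 gives 105 − 28.2×2.3 = 40.14 → no gain ✓; to s=4.2 gives 178 − 28.2×4.2 = 59.56 → profitable ✗.
High-ability (own payoff 178 − 4.9×4.2 = 157.42): to s=0 gives 47 → no gain ✓; to s=2.3 gives 105 − 4.9×2.3 = 93.73 → no gain ✓.
4 of the 6 constraints hold; not an equilibrium.

4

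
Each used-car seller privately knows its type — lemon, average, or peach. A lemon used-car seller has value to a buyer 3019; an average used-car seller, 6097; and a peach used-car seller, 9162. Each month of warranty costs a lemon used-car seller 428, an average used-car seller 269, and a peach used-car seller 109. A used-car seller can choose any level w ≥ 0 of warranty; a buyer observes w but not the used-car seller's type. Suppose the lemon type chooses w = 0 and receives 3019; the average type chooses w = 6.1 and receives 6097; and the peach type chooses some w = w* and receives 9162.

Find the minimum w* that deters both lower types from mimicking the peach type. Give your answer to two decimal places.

17.49

Average type (on-path payoff 6097 − 269×6.1 = 4456.1) won't mimic when 4456.1 ≥ 9162 − 269·w*, i.e. w* ≥ 17.49.
Lemon type (on-path payoff 3019) won't mimic when 3019 ≥ 9162 − 428·w*, i.e. w* ≥ 14.35.
Both must hold, so w* = max(14.35, 17.49) = 17.49. The average type's constraint binds.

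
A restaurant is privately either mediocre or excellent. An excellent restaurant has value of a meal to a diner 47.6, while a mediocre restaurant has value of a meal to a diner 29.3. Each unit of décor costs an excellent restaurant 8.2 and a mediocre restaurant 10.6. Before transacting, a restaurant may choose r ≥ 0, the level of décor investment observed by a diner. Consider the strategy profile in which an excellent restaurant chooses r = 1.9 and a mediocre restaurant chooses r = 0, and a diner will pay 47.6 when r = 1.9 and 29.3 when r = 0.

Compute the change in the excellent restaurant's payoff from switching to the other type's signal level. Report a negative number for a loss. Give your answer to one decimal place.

Playing r = 1.9 the excellent restaurant receives 47.6 − 8.2 × 1.9 = 32.02.
Deviating to r = 0 yields 29.3 instead.
Gain from deviating: 29.3 − 32.02 = -2.72, i.e. -2.7 to one decimal place.
The gain is negative, so the excellent type's incentive-compatibility constraint is satisfied.

-2.7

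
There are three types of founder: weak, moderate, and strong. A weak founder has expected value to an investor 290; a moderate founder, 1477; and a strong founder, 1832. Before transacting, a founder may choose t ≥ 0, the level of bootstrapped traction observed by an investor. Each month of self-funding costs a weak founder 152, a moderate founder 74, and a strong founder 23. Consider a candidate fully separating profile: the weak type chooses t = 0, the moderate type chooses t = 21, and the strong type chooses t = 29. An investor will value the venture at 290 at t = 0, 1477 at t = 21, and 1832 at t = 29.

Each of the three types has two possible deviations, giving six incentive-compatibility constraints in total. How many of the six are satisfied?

Strong (own payoff 1832 − 23×29 = 1165): to t=0 gives 290 → no gain ✓; to t=21 gives 1477 − 23×21 = 994 → no gain ✓.
Moderate (own payoff 1477 − 74×21 = -77): to t=0 gives 290 → profitable ✗; to t=29 gives 1832 − 74×29 = -314 → no gain ✓.
Weak (own payoff 290): to t=21 gives 1477 − 152×21 = -1715 → no gain ✓; to t=29 gives 1832 − 152×29 = -2576 → no gain ✓.
5 of the 6 constraints hold; not an equilibrium.

5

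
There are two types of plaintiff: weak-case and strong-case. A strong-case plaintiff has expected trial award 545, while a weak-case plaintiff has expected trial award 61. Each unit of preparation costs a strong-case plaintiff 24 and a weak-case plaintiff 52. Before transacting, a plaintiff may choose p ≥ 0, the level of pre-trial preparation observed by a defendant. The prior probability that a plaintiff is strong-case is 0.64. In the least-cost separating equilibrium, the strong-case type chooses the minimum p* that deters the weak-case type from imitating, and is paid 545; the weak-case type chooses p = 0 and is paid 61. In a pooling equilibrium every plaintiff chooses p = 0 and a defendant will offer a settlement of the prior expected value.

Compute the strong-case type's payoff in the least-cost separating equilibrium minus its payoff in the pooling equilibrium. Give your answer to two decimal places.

-49.14

Least-cost separating signal: p* solves 61 = 545 − 52·p*, so p* = (545 − 61)/52 ≈ 9.3077.
Strong-case type's separating payoff: 545 − 24 × p* = 545 − 24 × (545 − 61)/52 = 545 − 11616/52 ≈ 321.6154.
Pooling payoff: 0.64 × 545 + 0.36 × 61 = 370.76.
Difference: 321.6154 − 370.76 = -49.1446, i.e. -49.14 to two decimal places.
The strong-case type would prefer the pooling outcome.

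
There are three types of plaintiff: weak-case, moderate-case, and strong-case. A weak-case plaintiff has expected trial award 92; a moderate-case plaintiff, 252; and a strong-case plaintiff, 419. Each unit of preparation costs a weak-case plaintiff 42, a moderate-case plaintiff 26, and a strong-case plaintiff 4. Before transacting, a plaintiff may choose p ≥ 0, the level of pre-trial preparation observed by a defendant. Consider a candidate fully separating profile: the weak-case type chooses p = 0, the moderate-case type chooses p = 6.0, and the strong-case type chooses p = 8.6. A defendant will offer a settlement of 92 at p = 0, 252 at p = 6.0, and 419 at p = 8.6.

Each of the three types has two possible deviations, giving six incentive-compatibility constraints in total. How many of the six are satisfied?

Moderate-case (own payoff 252 − 26×6.0 = 96): to p=0 gives 92 → no gain ✓; to p=8.6 gives 419 − 26×8.6 = 195.4 → profitable ✗.
Weak-case (own payoff 92): to p=6.0 gives 252 − 42×6.0 = 0 → no gain ✓; to p=8.6 gives 419 − 42×8.6 = 57.8 → no gain ✓.
Strong-case (own payoff 419 − 4×8.6 = 384.6): to p=0 gives 92 → no gain ✓; to p=6.0 gives 252 − 4×6.0 = 228 → no gain ✓.
5 of the 6 constraints hold; not an equilibrium.

5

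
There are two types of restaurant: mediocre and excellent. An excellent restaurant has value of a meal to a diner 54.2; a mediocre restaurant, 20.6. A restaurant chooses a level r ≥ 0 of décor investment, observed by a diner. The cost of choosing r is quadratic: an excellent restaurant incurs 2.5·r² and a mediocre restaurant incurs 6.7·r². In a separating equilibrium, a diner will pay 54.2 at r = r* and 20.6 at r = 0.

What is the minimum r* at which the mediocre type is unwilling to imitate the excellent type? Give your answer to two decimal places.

The mediocre type at r = 0 receives 20.6; imitating at r* yields 54.2 − 6.7·r*².
Indifference: 20.6 = 54.2 − 6.7·r*², so r*² = (54.2 − 20.6) / 6.7 ≈ 5.0149.
r* = √5.0149 ≈ 2.24.

2.24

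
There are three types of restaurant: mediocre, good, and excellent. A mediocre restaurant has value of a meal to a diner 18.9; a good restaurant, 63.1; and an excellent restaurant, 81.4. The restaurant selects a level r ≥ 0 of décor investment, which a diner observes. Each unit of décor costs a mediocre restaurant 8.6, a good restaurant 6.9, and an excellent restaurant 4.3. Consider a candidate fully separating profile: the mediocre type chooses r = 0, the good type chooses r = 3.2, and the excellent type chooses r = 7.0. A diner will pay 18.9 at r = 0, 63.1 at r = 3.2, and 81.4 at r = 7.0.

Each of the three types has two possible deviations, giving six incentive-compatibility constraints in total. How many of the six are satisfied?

4

Good (own payoff 63.1 − 6.9×3.2 = 41.02): to r=0 gives 18.9 → no gain ✓; to r=7.0 gives 81.4 − 6.9×7.0 = 33.1 → no gain ✓.
Mediocre (own payoff 18.9): to r=3.2 gives 63.1 − 8.6×3.2 = 35.58 → profitable ✗; to r=7.0 gives 81.4 − 8.6×7.0 = 21.2 → profitable ✗.
Excellent (own payoff 81.4 − 4.3×7.0 = 51.3): to r=0 gives 18.9 → no gain ✓; to r=3.2 gives 63.1 − 4.3×3.2 = 49.34 → no gain ✓.
4 of the 6 constraints hold; not an equilibrium.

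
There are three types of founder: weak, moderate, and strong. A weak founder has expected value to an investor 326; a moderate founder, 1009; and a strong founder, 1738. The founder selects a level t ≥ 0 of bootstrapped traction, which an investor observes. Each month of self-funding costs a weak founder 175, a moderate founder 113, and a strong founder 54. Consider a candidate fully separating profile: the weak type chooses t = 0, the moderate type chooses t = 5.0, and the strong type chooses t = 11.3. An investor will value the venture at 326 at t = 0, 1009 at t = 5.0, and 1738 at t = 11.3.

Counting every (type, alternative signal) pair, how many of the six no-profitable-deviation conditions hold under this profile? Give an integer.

Strong (own payoff 1738 − 54×11.3 = 1127.8): to t=0 gives 326 → no gain ✓; to t=5.0 gives 1009 − 54×5.0 = 739 → no gain ✓.
Moderate (own payoff 1009 − 113×5.0 = 444): to t=0 gives 326 → no gain ✓; to t=11.3 gives 1738 − 113×11.3 = 461.1 → profitable ✗.
Weak (own payoff 326): to t=5.0 gives 1009 − 175×5.0 = 134 → no gain ✓; to t=11.3 gives 1738 − 175×11.3 = -239.5 → no gain ✓.
5 of the 6 constraints hold; not an equilibrium.

5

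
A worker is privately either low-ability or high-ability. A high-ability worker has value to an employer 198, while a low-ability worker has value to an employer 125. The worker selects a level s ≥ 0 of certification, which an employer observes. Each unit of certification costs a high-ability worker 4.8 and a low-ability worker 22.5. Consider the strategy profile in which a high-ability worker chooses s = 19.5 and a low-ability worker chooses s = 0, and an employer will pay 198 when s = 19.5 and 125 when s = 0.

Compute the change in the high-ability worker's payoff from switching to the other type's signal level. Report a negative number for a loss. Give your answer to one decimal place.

Playing s = 19.5 the high-ability worker receives 198 − 4.8 × 19.5 = 104.4.
Deviating to s = 0 yields 125 instead.
Gain from deviating: 125 − 104.4 = 20.6.
The gain is positive, so the high-ability type's incentive-compatibility constraint is violated — this profile is not a separating equilibrium.

20.6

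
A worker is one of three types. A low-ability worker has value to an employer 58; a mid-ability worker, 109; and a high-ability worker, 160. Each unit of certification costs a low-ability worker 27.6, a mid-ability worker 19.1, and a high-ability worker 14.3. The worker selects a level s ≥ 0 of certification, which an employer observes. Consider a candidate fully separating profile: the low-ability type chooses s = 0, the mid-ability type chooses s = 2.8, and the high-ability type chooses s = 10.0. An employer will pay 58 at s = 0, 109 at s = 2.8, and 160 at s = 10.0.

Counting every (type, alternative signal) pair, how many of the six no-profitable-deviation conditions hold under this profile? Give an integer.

3

High-ability (own payoff 160 − 14.3×10.0 = 17): to s=0 gives 58 → profitable ✗; to s=2.8 gives 109 − 14.3×2.8 = 68.96 → profitable ✗.
Mid-ability (own payoff 109 − 19.1×2.8 = 55.52): to s=0 gives 58 → profitable ✗; to s=10.0 gives 160 − 19.1×10.0 = -31 → no gain ✓.
Low-ability (own payoff 58): to s=2.8 gives 109 − 27.6×2.8 = 31.72 → no gain ✓; to s=10.0 gives 160 − 27.6×10.0 = -116 → no gain ✓.
3 of the 6 constraints hold; not an equilibrium.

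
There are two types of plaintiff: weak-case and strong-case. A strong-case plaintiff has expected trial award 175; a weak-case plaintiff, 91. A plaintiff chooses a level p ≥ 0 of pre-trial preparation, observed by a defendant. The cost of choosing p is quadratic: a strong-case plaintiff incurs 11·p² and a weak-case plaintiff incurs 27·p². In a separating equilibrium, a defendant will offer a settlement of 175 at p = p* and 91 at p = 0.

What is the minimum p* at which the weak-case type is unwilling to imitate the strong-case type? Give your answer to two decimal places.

The weak-case type at p = 0 receives 91; imitating at p* yields 175 − 27·p*².
Indifference: 91 = 175 − 27·p*², so p*² = (175 − 91) / 27 ≈ 3.1111.
p* = √3.1111 ≈ 1.76.

1.76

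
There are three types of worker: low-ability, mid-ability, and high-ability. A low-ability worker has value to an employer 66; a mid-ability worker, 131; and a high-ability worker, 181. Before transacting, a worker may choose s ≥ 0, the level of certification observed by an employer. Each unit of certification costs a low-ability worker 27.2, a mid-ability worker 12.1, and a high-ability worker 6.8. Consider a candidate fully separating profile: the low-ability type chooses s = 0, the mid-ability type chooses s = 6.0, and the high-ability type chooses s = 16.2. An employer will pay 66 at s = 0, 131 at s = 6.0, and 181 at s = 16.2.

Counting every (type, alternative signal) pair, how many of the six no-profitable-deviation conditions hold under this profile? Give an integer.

4

Mid-ability (own payoff 131 − 12.1×6.0 = 58.4): to s=0 gives 66 → profitable ✗; to s=16.2 gives 181 − 12.1×16.2 = -15.02 → no gain ✓.
High-ability (own payoff 181 − 6.8×16.2 = 70.84): to s=0 gives 66 → no gain ✓; to s=6.0 gives 131 − 6.8×6.0 = 90.2 → profitable ✗.
Low-ability (own payoff 66): to s=6.0 gives 131 − 27.2×6.0 = -32.2 → no gain ✓; to s=16.2 gives 181 − 27.2×16.2 = -259.64 → no gain ✓.
4 of the 6 constraints hold; not an equilibrium.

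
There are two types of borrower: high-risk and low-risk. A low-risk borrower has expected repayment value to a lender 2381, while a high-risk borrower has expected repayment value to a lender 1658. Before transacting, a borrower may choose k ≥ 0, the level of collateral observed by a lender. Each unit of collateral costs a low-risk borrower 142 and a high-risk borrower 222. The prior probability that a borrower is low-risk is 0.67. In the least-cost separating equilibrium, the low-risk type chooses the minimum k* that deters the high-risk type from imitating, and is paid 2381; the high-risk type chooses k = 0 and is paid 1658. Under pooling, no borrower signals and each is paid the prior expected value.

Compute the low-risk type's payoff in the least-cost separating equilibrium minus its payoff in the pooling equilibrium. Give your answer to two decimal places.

-223.87

Least-cost separating signal: k* solves 1658 = 2381 − 222·k*, so k* = (2381 − 1658)/222 ≈ 3.2568.
Low-risk type's separating payoff: 2381 − 142 × k* = 2381 − 142 × (2381 − 1658)/222 = 2381 − 102666/222 ≈ 1918.5405.
Pooling payoff: 0.67 × 2381 + 0.33 × 1658 = 2142.41.
Difference: 1918.5405 − 2142.41 = -223.8695, i.e. -223.87 to two decimal places.
The low-risk type would prefer the pooling outcome.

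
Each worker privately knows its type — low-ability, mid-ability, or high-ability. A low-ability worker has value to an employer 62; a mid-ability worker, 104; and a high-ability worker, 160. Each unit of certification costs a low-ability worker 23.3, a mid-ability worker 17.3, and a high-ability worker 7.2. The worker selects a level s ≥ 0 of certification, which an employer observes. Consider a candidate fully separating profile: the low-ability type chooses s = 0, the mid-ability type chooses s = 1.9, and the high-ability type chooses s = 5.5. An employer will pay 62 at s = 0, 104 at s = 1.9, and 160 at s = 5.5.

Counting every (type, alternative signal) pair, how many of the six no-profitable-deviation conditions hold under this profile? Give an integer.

High-ability (own payoff 160 − 7.2×5.5 = 120.4): to s=0 gives 62 → no gain ✓; to s=1.9 gives 104 − 7.2×1.9 = 90.32 → no gain ✓.
Mid-ability (own payoff 104 − 17.3×1.9 = 71.13): to s=0 gives 62 → no gain ✓; to s=5.5 gives 160 − 17.3×5.5 = 64.85 → no gain ✓.
Low-ability (own payoff 62): to s=1.9 gives 104 − 23.3×1.9 = 59.73 → no gain ✓; to s=5.5 gives 160 − 23.3×5.5 = 31.85 → no gain ✓.
6 of the 6 constraints hold; this profile is a separating equilibrium.

6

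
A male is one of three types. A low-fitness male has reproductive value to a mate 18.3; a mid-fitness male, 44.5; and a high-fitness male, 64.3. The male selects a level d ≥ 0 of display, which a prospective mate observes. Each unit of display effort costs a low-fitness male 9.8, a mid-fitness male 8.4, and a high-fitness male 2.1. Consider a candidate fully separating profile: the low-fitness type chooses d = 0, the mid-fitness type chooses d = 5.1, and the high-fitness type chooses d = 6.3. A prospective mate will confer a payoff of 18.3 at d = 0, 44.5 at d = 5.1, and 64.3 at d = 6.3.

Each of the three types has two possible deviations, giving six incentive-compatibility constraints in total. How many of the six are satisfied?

Low-fitness (own payoff 18.3): to d=5.1 gives 44.5 − 9.8×5.1 = -5.48 → no gain ✓; to d=6.3 gives 64.3 − 9.8×6.3 = 2.56 → no gain ✓.
High-fitness (own payoff 64.3 − 2.1×6.3 = 51.07): to d=0 gives 18.3 → no gain ✓; to d=5.1 gives 44.5 − 2.1×5.1 = 33.79 → no gain ✓.
Mid-fitness (own payoff 44.5 − 8.4×5.1 = 1.66): to d=0 gives 18.3 → profitable ✗; to d=6.3 gives 64.3 − 8.4×6.3 = 11.38 → profitable ✗.
4 of the 6 constraints hold; not an equilibrium.

4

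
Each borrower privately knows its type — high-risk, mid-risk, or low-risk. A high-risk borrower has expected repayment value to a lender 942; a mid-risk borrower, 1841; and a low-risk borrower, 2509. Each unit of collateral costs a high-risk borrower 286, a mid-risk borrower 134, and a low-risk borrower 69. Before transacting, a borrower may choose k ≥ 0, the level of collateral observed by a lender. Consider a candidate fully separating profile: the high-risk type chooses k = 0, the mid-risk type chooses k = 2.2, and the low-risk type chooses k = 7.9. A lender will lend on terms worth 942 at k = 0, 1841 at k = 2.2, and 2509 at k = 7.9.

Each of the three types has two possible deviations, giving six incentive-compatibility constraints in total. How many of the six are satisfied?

Mid-risk (own payoff 1841 − 134×2.2 = 1546.2): to k=0 gives 942 → no gain ✓; to k=7.9 gives 2509 − 134×7.9 = 1450.4 → no gain ✓.
Low-risk (own payoff 2509 − 69×7.9 = 1963.9): to k=0 gives 942 → no gain ✓; to k=2.2 gives 1841 − 69×2.2 = 1689.2 → no gain ✓.
High-risk (own payoff 942): to k=2.2 gives 1841 − 286×2.2 = 1211.8 → profitable ✗; to k=7.9 gives 2509 − 286×7.9 = 249.6 → no gain ✓.
5 of the 6 constraints hold; not an equilibrium.

5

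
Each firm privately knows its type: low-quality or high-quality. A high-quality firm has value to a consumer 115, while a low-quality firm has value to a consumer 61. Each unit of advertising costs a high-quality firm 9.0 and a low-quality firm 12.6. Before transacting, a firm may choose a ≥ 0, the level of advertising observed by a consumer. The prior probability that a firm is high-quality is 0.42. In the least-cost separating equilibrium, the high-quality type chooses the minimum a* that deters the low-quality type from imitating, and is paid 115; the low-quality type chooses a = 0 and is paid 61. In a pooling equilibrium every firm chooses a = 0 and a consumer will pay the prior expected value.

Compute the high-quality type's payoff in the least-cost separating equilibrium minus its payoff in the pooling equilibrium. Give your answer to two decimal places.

Least-cost separating signal: a* solves 61 = 115 − 12.6·a*, so a* = (115 − 61)/12.6 ≈ 4.2857.
High-quality type's separating payoff: 115 − 9.0 × a* = 115 − 9.0 × (115 − 61)/12.6 = 115 − 486/12.6 ≈ 76.4286.
Pooling payoff: 0.42 × 115 + 0.58 × 61 = 83.68.
Difference: 76.4286 − 83.68 = -7.2514, i.e. -7.25 to two decimal places.
The high-quality type would prefer the pooling outcome.

-7.25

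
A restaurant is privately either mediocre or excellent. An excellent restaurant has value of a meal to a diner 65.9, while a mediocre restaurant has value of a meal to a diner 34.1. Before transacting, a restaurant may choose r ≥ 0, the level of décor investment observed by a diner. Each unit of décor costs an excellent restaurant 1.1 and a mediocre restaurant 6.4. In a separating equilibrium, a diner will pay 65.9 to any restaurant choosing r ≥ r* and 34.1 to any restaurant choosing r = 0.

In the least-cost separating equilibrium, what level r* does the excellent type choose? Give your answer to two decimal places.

4.97

A mediocre restaurant choosing r = 0 receives 34.1.
Imitating at r* instead would pay 65.9 at cost 6.4·r*, netting 65.9 − 6.4·r*.
Indifference: 34.1 = 65.9 − 6.4·r*, so r* = (65.9 − 34.1) / 6.4 ≈ 4.97.
At r* the mediocre type's incentive constraint just binds; the excellent type strictly prefers r* since its per-unit cost is lower.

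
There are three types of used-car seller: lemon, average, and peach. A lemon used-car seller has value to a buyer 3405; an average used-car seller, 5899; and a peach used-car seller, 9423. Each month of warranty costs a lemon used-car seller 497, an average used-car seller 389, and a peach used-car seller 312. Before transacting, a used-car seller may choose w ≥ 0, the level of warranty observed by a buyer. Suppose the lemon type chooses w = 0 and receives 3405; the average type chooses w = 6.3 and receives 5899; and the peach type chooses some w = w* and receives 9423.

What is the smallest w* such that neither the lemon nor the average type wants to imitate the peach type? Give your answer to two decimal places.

Average type (on-path payoff 5899 − 389×6.3 = 3448.3) won't mimic when 3448.3 ≥ 9423 − 389·w*, i.e. w* ≥ 15.36.
Lemon type (on-path payoff 3405) won't mimic when 3405 ≥ 9423 − 497·w*, i.e. w* ≥ 12.11.
Both must hold, so w* = max(12.11, 15.36) = 15.36. The average type's constraint binds.

15.36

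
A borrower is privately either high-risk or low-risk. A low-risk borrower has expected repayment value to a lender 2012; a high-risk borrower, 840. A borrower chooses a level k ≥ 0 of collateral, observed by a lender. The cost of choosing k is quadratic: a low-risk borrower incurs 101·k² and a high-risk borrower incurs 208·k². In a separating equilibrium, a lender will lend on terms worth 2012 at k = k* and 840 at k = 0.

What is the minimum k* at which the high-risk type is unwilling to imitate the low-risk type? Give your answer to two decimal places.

The high-risk type at k = 0 receives 840; imitating at k* yields 2012 − 208·k*².
Indifference: 840 = 2012 − 208·k*², so k*² = (2012 − 840) / 208 ≈ 5.6346.
k* = √5.6346 ≈ 2.37.

2.37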